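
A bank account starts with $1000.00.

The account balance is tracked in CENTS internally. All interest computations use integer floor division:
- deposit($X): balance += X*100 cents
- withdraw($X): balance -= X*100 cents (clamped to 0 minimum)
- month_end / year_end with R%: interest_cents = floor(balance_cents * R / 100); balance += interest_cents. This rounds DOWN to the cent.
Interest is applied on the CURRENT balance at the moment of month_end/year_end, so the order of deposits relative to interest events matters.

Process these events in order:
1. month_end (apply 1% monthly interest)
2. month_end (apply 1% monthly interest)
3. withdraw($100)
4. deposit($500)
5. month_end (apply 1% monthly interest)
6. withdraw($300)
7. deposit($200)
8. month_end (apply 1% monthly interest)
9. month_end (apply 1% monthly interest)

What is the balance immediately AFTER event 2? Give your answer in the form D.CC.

After 1 (month_end (apply 1% monthly interest)): balance=$1010.00 total_interest=$10.00
After 2 (month_end (apply 1% monthly interest)): balance=$1020.10 total_interest=$20.10

Answer: 1020.10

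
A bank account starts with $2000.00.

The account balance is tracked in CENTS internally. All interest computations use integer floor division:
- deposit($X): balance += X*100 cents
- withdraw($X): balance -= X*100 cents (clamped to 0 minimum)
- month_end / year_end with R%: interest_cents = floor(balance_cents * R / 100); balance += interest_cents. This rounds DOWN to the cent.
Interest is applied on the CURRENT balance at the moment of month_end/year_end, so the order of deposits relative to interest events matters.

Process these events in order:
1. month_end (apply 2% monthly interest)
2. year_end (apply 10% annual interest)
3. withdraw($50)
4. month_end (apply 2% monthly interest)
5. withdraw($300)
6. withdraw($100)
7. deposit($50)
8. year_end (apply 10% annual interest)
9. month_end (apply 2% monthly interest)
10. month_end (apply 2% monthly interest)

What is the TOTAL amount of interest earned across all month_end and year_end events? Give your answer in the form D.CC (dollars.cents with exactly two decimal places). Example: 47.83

After 1 (month_end (apply 2% monthly interest)): balance=$2040.00 total_interest=$40.00
After 2 (year_end (apply 10% annual interest)): balance=$2244.00 total_interest=$244.00
After 3 (withdraw($50)): balance=$2194.00 total_interest=$244.00
After 4 (month_end (apply 2% monthly interest)): balance=$2237.88 total_interest=$287.88
After 5 (withdraw($300)): balance=$1937.88 total_interest=$287.88
After 6 (withdraw($100)): balance=$1837.88 total_interest=$287.88
After 7 (deposit($50)): balance=$1887.88 total_interest=$287.88
After 8 (year_end (apply 10% annual interest)): balance=$2076.66 total_interest=$476.66
After 9 (month_end (apply 2% monthly interest)): balance=$2118.19 total_interest=$518.19
After 10 (month_end (apply 2% monthly interest)): balance=$2160.55 total_interest=$560.55

Answer: 560.55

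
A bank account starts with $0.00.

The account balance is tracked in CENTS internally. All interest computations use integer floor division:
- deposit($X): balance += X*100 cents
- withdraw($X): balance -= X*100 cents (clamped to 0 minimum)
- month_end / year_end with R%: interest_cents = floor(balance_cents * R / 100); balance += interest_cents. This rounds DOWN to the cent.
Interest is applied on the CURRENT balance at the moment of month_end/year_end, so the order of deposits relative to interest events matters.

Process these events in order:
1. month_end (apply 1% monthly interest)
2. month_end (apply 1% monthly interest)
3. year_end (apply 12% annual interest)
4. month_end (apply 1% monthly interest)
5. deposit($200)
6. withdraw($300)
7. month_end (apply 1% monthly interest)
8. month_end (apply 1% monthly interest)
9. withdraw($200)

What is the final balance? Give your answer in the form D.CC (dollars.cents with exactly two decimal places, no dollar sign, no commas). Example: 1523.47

Answer: 0.00

Derivation:
After 1 (month_end (apply 1% monthly interest)): balance=$0.00 total_interest=$0.00
After 2 (month_end (apply 1% monthly interest)): balance=$0.00 total_interest=$0.00
After 3 (year_end (apply 12% annual interest)): balance=$0.00 total_interest=$0.00
After 4 (month_end (apply 1% monthly interest)): balance=$0.00 total_interest=$0.00
After 5 (deposit($200)): balance=$200.00 total_interest=$0.00
After 6 (withdraw($300)): balance=$0.00 total_interest=$0.00
After 7 (month_end (apply 1% monthly interest)): balance=$0.00 total_interest=$0.00
After 8 (month_end (apply 1% monthly interest)): balance=$0.00 total_interest=$0.00
After 9 (withdraw($200)): balance=$0.00 total_interest=$0.00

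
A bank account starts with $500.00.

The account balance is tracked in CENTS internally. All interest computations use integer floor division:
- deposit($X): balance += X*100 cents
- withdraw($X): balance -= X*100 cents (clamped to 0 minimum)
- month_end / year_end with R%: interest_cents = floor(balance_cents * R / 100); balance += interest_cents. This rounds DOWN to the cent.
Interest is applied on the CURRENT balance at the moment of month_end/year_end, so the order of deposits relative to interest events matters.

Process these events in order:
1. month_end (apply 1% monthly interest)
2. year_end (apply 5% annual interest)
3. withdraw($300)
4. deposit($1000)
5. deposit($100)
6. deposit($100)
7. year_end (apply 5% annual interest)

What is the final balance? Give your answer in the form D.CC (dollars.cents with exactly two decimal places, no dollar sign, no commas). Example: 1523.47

After 1 (month_end (apply 1% monthly interest)): balance=$505.00 total_interest=$5.00
After 2 (year_end (apply 5% annual interest)): balance=$530.25 total_interest=$30.25
After 3 (withdraw($300)): balance=$230.25 total_interest=$30.25
After 4 (deposit($1000)): balance=$1230.25 total_interest=$30.25
After 5 (deposit($100)): balance=$1330.25 total_interest=$30.25
After 6 (deposit($100)): balance=$1430.25 total_interest=$30.25
After 7 (year_end (apply 5% annual interest)): balance=$1501.76 total_interest=$101.76

Answer: 1501.76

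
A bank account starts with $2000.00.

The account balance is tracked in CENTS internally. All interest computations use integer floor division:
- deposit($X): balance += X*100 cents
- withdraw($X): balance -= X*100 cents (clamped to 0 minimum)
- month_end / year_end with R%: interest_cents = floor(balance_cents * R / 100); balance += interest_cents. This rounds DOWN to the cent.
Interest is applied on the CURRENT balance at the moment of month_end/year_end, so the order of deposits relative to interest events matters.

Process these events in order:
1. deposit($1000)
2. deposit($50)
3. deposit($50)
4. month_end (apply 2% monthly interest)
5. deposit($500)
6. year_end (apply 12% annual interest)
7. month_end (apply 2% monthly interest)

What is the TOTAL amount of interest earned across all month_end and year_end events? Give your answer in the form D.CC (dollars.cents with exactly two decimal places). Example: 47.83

Answer: 583.46

Derivation:
After 1 (deposit($1000)): balance=$3000.00 total_interest=$0.00
After 2 (deposit($50)): balance=$3050.00 total_interest=$0.00
After 3 (deposit($50)): balance=$3100.00 total_interest=$0.00
After 4 (month_end (apply 2% monthly interest)): balance=$3162.00 total_interest=$62.00
After 5 (deposit($500)): balance=$3662.00 total_interest=$62.00
After 6 (year_end (apply 12% annual interest)): balance=$4101.44 total_interest=$501.44
After 7 (month_end (apply 2% monthly interest)): balance=$4183.46 total_interest=$583.46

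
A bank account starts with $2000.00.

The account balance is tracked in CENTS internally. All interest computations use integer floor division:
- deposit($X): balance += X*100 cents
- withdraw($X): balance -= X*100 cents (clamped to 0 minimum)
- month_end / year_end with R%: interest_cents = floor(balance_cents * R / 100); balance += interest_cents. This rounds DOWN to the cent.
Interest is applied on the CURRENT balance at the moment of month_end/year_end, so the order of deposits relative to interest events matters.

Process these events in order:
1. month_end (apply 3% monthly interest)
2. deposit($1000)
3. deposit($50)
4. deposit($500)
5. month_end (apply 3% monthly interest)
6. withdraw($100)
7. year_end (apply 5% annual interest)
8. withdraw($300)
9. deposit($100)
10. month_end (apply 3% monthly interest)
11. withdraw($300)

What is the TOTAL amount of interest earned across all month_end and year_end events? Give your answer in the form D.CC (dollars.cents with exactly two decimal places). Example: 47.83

Answer: 457.18

Derivation:
After 1 (month_end (apply 3% monthly interest)): balance=$2060.00 total_interest=$60.00
After 2 (deposit($1000)): balance=$3060.00 total_interest=$60.00
After 3 (deposit($50)): balance=$3110.00 total_interest=$60.00
After 4 (deposit($500)): balance=$3610.00 total_interest=$60.00
After 5 (month_end (apply 3% monthly interest)): balance=$3718.30 total_interest=$168.30
After 6 (withdraw($100)): balance=$3618.30 total_interest=$168.30
After 7 (year_end (apply 5% annual interest)): balance=$3799.21 total_interest=$349.21
After 8 (withdraw($300)): balance=$3499.21 total_interest=$349.21
After 9 (deposit($100)): balance=$3599.21 total_interest=$349.21
After 10 (month_end (apply 3% monthly interest)): balance=$3707.18 total_interest=$457.18
After 11 (withdraw($300)): balance=$3407.18 total_interest=$457.18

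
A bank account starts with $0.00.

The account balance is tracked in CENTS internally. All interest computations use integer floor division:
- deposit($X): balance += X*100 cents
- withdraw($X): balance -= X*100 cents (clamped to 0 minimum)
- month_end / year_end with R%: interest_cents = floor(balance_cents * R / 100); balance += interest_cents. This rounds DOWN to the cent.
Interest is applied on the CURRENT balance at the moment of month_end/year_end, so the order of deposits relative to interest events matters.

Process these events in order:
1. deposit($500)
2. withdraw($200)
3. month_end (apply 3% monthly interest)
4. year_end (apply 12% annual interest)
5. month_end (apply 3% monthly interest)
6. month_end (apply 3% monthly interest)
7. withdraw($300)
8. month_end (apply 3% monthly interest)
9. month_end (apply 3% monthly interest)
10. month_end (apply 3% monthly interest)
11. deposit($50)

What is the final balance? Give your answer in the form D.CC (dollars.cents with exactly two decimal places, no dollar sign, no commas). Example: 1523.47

After 1 (deposit($500)): balance=$500.00 total_interest=$0.00
After 2 (withdraw($200)): balance=$300.00 total_interest=$0.00
After 3 (month_end (apply 3% monthly interest)): balance=$309.00 total_interest=$9.00
After 4 (year_end (apply 12% annual interest)): balance=$346.08 total_interest=$46.08
After 5 (month_end (apply 3% monthly interest)): balance=$356.46 total_interest=$56.46
After 6 (month_end (apply 3% monthly interest)): balance=$367.15 total_interest=$67.15
After 7 (withdraw($300)): balance=$67.15 total_interest=$67.15
After 8 (month_end (apply 3% monthly interest)): balance=$69.16 total_interest=$69.16
After 9 (month_end (apply 3% monthly interest)): balance=$71.23 total_interest=$71.23
After 10 (month_end (apply 3% monthly interest)): balance=$73.36 total_interest=$73.36
After 11 (deposit($50)): balance=$123.36 total_interest=$73.36

Answer: 123.36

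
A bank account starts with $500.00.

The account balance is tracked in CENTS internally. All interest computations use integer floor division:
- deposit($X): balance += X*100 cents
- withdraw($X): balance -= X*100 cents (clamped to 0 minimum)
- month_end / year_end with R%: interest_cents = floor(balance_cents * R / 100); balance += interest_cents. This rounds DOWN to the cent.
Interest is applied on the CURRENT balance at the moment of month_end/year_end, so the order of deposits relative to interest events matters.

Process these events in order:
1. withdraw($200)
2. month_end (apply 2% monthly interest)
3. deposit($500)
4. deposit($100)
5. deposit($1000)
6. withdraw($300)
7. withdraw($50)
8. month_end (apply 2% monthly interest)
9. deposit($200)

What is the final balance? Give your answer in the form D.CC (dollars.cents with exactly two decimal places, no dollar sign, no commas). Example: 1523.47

Answer: 1787.12

Derivation:
After 1 (withdraw($200)): balance=$300.00 total_interest=$0.00
After 2 (month_end (apply 2% monthly interest)): balance=$306.00 total_interest=$6.00
After 3 (deposit($500)): balance=$806.00 total_interest=$6.00
After 4 (deposit($100)): balance=$906.00 total_interest=$6.00
After 5 (deposit($1000)): balance=$1906.00 total_interest=$6.00
After 6 (withdraw($300)): balance=$1606.00 total_interest=$6.00
After 7 (withdraw($50)): balance=$1556.00 total_interest=$6.00
After 8 (month_end (apply 2% monthly interest)): balance=$1587.12 total_interest=$37.12
After 9 (deposit($200)): balance=$1787.12 total_interest=$37.12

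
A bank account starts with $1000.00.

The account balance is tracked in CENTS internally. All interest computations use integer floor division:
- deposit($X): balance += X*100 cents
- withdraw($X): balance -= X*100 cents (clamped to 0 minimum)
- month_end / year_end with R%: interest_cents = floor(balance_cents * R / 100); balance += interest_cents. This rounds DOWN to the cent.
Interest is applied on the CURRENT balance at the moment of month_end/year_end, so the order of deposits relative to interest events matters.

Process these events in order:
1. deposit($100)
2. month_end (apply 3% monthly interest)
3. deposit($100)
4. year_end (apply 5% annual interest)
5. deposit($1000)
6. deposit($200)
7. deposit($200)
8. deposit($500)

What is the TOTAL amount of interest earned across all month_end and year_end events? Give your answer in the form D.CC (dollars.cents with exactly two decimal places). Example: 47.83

After 1 (deposit($100)): balance=$1100.00 total_interest=$0.00
After 2 (month_end (apply 3% monthly interest)): balance=$1133.00 total_interest=$33.00
After 3 (deposit($100)): balance=$1233.00 total_interest=$33.00
After 4 (year_end (apply 5% annual interest)): balance=$1294.65 total_interest=$94.65
After 5 (deposit($1000)): balance=$2294.65 total_interest=$94.65
After 6 (deposit($200)): balance=$2494.65 total_interest=$94.65
After 7 (deposit($200)): balance=$2694.65 total_interest=$94.65
After 8 (deposit($500)): balance=$3194.65 total_interest=$94.65

Answer: 94.65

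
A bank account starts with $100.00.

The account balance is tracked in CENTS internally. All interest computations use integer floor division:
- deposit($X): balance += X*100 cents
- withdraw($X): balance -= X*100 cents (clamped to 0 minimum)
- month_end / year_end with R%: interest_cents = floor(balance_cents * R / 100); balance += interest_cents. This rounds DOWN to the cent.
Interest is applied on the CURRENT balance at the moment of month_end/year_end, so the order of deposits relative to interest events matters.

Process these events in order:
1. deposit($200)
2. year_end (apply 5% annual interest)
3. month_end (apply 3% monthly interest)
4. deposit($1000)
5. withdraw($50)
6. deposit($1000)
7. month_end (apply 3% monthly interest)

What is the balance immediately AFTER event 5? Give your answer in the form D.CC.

Answer: 1274.45

Derivation:
After 1 (deposit($200)): balance=$300.00 total_interest=$0.00
After 2 (year_end (apply 5% annual interest)): balance=$315.00 total_interest=$15.00
After 3 (month_end (apply 3% monthly interest)): balance=$324.45 total_interest=$24.45
After 4 (deposit($1000)): balance=$1324.45 total_interest=$24.45
After 5 (withdraw($50)): balance=$1274.45 total_interest=$24.45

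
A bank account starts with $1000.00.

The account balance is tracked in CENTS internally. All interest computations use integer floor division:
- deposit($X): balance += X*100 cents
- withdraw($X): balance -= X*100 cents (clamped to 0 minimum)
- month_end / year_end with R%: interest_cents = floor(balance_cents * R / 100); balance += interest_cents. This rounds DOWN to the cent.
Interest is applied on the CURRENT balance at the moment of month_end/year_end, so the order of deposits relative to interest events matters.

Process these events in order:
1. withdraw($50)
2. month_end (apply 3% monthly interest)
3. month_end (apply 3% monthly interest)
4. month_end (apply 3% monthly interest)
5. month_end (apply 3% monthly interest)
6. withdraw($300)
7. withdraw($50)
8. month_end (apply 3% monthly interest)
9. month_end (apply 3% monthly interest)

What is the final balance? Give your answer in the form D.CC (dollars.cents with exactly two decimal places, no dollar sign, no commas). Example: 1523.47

After 1 (withdraw($50)): balance=$950.00 total_interest=$0.00
After 2 (month_end (apply 3% monthly interest)): balance=$978.50 total_interest=$28.50
After 3 (month_end (apply 3% monthly interest)): balance=$1007.85 total_interest=$57.85
After 4 (month_end (apply 3% monthly interest)): balance=$1038.08 total_interest=$88.08
After 5 (month_end (apply 3% monthly interest)): balance=$1069.22 total_interest=$119.22
After 6 (withdraw($300)): balance=$769.22 total_interest=$119.22
After 7 (withdraw($50)): balance=$719.22 total_interest=$119.22
After 8 (month_end (apply 3% monthly interest)): balance=$740.79 total_interest=$140.79
After 9 (month_end (apply 3% monthly interest)): balance=$763.01 total_interest=$163.01

Answer: 763.01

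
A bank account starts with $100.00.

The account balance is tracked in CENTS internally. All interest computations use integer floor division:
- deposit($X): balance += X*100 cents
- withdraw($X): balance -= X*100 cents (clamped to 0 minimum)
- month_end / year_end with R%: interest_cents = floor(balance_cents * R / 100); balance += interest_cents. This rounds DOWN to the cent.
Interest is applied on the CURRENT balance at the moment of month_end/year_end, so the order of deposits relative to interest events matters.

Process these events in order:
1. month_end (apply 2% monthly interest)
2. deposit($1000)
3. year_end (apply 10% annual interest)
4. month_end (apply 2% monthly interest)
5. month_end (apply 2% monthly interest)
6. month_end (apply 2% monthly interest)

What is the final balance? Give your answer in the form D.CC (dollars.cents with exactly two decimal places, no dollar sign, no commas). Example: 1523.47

Answer: 1286.38

Derivation:
After 1 (month_end (apply 2% monthly interest)): balance=$102.00 total_interest=$2.00
After 2 (deposit($1000)): balance=$1102.00 total_interest=$2.00
After 3 (year_end (apply 10% annual interest)): balance=$1212.20 total_interest=$112.20
After 4 (month_end (apply 2% monthly interest)): balance=$1236.44 total_interest=$136.44
After 5 (month_end (apply 2% monthly interest)): balance=$1261.16 total_interest=$161.16
After 6 (month_end (apply 2% monthly interest)): balance=$1286.38 total_interest=$186.38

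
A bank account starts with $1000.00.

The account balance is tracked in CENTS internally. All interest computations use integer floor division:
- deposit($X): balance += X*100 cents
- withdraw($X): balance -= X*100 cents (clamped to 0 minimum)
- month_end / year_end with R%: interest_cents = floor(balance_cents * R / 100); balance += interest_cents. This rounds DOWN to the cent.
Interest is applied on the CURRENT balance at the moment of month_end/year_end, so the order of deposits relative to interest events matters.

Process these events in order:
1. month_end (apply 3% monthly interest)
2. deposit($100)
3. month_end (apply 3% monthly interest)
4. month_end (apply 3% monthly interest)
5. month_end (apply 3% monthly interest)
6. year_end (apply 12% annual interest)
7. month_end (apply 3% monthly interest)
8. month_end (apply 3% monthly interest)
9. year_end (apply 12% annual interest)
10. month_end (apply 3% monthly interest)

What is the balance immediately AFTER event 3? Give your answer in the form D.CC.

After 1 (month_end (apply 3% monthly interest)): balance=$1030.00 total_interest=$30.00
After 2 (deposit($100)): balance=$1130.00 total_interest=$30.00
After 3 (month_end (apply 3% monthly interest)): balance=$1163.90 total_interest=$63.90

Answer: 1163.90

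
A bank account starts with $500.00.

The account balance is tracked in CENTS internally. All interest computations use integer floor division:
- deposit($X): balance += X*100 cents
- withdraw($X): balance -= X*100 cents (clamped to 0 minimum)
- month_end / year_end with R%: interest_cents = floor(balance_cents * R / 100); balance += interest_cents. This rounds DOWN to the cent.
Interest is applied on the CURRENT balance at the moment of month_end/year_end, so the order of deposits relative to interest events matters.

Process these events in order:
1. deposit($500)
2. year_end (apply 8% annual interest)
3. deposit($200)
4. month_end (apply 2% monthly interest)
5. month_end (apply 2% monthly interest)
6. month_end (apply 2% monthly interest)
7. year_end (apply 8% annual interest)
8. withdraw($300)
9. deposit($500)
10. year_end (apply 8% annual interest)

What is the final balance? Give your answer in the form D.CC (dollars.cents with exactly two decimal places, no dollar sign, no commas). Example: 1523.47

Answer: 1800.36

Derivation:
After 1 (deposit($500)): balance=$1000.00 total_interest=$0.00
After 2 (year_end (apply 8% annual interest)): balance=$1080.00 total_interest=$80.00
After 3 (deposit($200)): balance=$1280.00 total_interest=$80.00
After 4 (month_end (apply 2% monthly interest)): balance=$1305.60 total_interest=$105.60
After 5 (month_end (apply 2% monthly interest)): balance=$1331.71 total_interest=$131.71
After 6 (month_end (apply 2% monthly interest)): balance=$1358.34 total_interest=$158.34
After 7 (year_end (apply 8% annual interest)): balance=$1467.00 total_interest=$267.00
After 8 (withdraw($300)): balance=$1167.00 total_interest=$267.00
After 9 (deposit($500)): balance=$1667.00 total_interest=$267.00
After 10 (year_end (apply 8% annual interest)): balance=$1800.36 total_interest=$400.36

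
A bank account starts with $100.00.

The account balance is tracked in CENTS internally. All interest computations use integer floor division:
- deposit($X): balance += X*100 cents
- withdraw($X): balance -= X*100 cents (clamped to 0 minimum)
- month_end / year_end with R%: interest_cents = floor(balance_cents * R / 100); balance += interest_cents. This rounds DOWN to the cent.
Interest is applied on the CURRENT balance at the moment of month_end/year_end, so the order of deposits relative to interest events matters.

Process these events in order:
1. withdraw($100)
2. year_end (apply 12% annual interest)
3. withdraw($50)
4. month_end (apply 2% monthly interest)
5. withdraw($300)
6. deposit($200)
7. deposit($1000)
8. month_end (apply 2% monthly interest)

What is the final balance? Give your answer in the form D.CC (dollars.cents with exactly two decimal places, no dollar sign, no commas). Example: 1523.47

Answer: 1224.00

Derivation:
After 1 (withdraw($100)): balance=$0.00 total_interest=$0.00
After 2 (year_end (apply 12% annual interest)): balance=$0.00 total_interest=$0.00
After 3 (withdraw($50)): balance=$0.00 total_interest=$0.00
After 4 (month_end (apply 2% monthly interest)): balance=$0.00 total_interest=$0.00
After 5 (withdraw($300)): balance=$0.00 total_interest=$0.00
After 6 (deposit($200)): balance=$200.00 total_interest=$0.00
After 7 (deposit($1000)): balance=$1200.00 total_interest=$0.00
After 8 (month_end (apply 2% monthly interest)): balance=$1224.00 total_interest=$24.00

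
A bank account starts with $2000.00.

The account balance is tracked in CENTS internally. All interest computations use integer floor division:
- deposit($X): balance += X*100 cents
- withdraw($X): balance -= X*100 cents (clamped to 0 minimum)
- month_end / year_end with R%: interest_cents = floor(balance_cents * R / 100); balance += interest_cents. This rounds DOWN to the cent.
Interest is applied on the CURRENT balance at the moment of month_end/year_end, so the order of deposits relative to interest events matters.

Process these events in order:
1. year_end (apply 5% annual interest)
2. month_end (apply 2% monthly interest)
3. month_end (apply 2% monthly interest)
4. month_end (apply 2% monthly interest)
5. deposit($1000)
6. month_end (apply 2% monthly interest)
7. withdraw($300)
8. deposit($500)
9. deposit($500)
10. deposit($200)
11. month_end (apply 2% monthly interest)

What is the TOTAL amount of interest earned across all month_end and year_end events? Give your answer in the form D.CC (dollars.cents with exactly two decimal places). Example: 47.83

Answer: 376.96

Derivation:
After 1 (year_end (apply 5% annual interest)): balance=$2100.00 total_interest=$100.00
After 2 (month_end (apply 2% monthly interest)): balance=$2142.00 total_interest=$142.00
After 3 (month_end (apply 2% monthly interest)): balance=$2184.84 total_interest=$184.84
After 4 (month_end (apply 2% monthly interest)): balance=$2228.53 total_interest=$228.53
After 5 (deposit($1000)): balance=$3228.53 total_interest=$228.53
After 6 (month_end (apply 2% monthly interest)): balance=$3293.10 total_interest=$293.10
After 7 (withdraw($300)): balance=$2993.10 total_interest=$293.10
After 8 (deposit($500)): balance=$3493.10 total_interest=$293.10
After 9 (deposit($500)): balance=$3993.10 total_interest=$293.10
After 10 (deposit($200)): balance=$4193.10 total_interest=$293.10
After 11 (month_end (apply 2% monthly interest)): balance=$4276.96 total_interest=$376.96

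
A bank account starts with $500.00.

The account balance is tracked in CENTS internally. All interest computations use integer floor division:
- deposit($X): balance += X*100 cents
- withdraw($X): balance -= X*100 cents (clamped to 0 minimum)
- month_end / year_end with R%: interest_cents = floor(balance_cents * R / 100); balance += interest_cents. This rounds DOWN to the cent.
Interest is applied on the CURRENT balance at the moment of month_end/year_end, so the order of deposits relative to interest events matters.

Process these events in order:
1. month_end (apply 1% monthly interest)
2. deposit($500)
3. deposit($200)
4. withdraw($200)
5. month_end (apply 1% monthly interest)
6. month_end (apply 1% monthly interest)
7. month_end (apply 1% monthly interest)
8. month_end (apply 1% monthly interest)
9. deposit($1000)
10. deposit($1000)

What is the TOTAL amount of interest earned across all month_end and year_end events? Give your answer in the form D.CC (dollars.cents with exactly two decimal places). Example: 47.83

Answer: 45.80

Derivation:
After 1 (month_end (apply 1% monthly interest)): balance=$505.00 total_interest=$5.00
After 2 (deposit($500)): balance=$1005.00 total_interest=$5.00
After 3 (deposit($200)): balance=$1205.00 total_interest=$5.00
After 4 (withdraw($200)): balance=$1005.00 total_interest=$5.00
After 5 (month_end (apply 1% monthly interest)): balance=$1015.05 total_interest=$15.05
After 6 (month_end (apply 1% monthly interest)): balance=$1025.20 total_interest=$25.20
After 7 (month_end (apply 1% monthly interest)): balance=$1035.45 total_interest=$35.45
After 8 (month_end (apply 1% monthly interest)): balance=$1045.80 total_interest=$45.80
After 9 (deposit($1000)): balance=$2045.80 total_interest=$45.80
After 10 (deposit($1000)): balance=$3045.80 total_interest=$45.80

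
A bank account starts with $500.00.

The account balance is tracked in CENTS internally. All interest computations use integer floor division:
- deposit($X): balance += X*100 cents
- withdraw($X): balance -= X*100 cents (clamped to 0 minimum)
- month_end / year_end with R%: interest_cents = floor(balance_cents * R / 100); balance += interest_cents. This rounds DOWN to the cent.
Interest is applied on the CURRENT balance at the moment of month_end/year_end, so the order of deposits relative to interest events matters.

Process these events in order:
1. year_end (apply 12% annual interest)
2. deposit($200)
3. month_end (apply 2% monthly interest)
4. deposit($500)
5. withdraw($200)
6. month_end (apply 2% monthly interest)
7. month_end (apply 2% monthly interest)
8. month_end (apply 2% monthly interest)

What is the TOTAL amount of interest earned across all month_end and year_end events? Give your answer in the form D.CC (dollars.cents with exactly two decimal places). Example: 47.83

Answer: 141.00

Derivation:
After 1 (year_end (apply 12% annual interest)): balance=$560.00 total_interest=$60.00
After 2 (deposit($200)): balance=$760.00 total_interest=$60.00
After 3 (month_end (apply 2% monthly interest)): balance=$775.20 total_interest=$75.20
After 4 (deposit($500)): balance=$1275.20 total_interest=$75.20
After 5 (withdraw($200)): balance=$1075.20 total_interest=$75.20
After 6 (month_end (apply 2% monthly interest)): balance=$1096.70 total_interest=$96.70
After 7 (month_end (apply 2% monthly interest)): balance=$1118.63 total_interest=$118.63
After 8 (month_end (apply 2% monthly interest)): balance=$1141.00 total_interest=$141.00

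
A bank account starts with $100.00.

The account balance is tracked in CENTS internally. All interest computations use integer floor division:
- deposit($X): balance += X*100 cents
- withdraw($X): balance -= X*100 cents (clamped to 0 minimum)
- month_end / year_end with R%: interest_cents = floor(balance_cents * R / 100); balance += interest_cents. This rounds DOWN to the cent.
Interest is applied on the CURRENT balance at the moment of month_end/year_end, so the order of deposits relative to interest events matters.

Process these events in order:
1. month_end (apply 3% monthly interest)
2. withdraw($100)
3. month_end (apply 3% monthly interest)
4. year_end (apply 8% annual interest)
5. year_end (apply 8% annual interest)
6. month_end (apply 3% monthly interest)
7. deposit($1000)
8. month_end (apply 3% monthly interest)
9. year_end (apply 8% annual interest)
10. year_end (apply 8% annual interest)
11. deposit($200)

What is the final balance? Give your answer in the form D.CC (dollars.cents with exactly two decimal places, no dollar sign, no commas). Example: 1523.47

After 1 (month_end (apply 3% monthly interest)): balance=$103.00 total_interest=$3.00
After 2 (withdraw($100)): balance=$3.00 total_interest=$3.00
After 3 (month_end (apply 3% monthly interest)): balance=$3.09 total_interest=$3.09
After 4 (year_end (apply 8% annual interest)): balance=$3.33 total_interest=$3.33
After 5 (year_end (apply 8% annual interest)): balance=$3.59 total_interest=$3.59
After 6 (month_end (apply 3% monthly interest)): balance=$3.69 total_interest=$3.69
After 7 (deposit($1000)): balance=$1003.69 total_interest=$3.69
After 8 (month_end (apply 3% monthly interest)): balance=$1033.80 total_interest=$33.80
After 9 (year_end (apply 8% annual interest)): balance=$1116.50 total_interest=$116.50
After 10 (year_end (apply 8% annual interest)): balance=$1205.82 total_interest=$205.82
After 11 (deposit($200)): balance=$1405.82 total_interest=$205.82

Answer: 1405.82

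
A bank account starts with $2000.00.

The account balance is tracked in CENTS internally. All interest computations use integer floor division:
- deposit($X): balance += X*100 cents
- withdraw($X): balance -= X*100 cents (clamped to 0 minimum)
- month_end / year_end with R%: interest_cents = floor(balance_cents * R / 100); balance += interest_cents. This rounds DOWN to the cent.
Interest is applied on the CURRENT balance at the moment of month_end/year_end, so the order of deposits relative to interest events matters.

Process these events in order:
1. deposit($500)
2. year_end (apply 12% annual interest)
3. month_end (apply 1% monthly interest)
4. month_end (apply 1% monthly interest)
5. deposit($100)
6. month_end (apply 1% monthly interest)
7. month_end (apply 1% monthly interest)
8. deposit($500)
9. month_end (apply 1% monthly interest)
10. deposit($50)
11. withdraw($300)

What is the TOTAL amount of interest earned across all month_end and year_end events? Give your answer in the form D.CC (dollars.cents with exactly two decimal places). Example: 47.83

Answer: 450.84

Derivation:
After 1 (deposit($500)): balance=$2500.00 total_interest=$0.00
After 2 (year_end (apply 12% annual interest)): balance=$2800.00 total_interest=$300.00
After 3 (month_end (apply 1% monthly interest)): balance=$2828.00 total_interest=$328.00
After 4 (month_end (apply 1% monthly interest)): balance=$2856.28 total_interest=$356.28
After 5 (deposit($100)): balance=$2956.28 total_interest=$356.28
After 6 (month_end (apply 1% monthly interest)): balance=$2985.84 total_interest=$385.84
After 7 (month_end (apply 1% monthly interest)): balance=$3015.69 total_interest=$415.69
After 8 (deposit($500)): balance=$3515.69 total_interest=$415.69
After 9 (month_end (apply 1% monthly interest)): balance=$3550.84 total_interest=$450.84
After 10 (deposit($50)): balance=$3600.84 total_interest=$450.84
After 11 (withdraw($300)): balance=$3300.84 total_interest=$450.84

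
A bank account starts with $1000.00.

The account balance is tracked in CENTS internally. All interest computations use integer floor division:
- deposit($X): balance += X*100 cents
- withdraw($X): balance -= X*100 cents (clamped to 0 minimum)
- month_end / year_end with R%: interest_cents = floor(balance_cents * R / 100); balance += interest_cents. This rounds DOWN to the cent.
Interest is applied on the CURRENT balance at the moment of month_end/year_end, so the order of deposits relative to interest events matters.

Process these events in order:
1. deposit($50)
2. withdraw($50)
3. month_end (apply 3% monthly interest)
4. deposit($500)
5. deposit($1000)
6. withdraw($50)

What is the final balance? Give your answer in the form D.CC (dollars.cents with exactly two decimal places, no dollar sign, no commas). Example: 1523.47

After 1 (deposit($50)): balance=$1050.00 total_interest=$0.00
After 2 (withdraw($50)): balance=$1000.00 total_interest=$0.00
After 3 (month_end (apply 3% monthly interest)): balance=$1030.00 total_interest=$30.00
After 4 (deposit($500)): balance=$1530.00 total_interest=$30.00
After 5 (deposit($1000)): balance=$2530.00 total_interest=$30.00
After 6 (withdraw($50)): balance=$2480.00 total_interest=$30.00

Answer: 2480.00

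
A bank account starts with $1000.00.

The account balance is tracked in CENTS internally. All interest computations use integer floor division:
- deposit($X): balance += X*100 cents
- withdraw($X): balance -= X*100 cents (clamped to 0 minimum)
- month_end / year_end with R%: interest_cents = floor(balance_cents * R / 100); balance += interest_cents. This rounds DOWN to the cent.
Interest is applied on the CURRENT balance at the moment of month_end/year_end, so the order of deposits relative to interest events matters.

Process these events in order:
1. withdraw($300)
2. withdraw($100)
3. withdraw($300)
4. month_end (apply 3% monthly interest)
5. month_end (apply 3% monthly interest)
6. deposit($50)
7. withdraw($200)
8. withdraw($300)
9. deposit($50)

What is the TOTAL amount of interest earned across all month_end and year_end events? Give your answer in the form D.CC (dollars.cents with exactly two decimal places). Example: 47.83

After 1 (withdraw($300)): balance=$700.00 total_interest=$0.00
After 2 (withdraw($100)): balance=$600.00 total_interest=$0.00
After 3 (withdraw($300)): balance=$300.00 total_interest=$0.00
After 4 (month_end (apply 3% monthly interest)): balance=$309.00 total_interest=$9.00
After 5 (month_end (apply 3% monthly interest)): balance=$318.27 total_interest=$18.27
After 6 (deposit($50)): balance=$368.27 total_interest=$18.27
After 7 (withdraw($200)): balance=$168.27 total_interest=$18.27
After 8 (withdraw($300)): balance=$0.00 total_interest=$18.27
After 9 (deposit($50)): balance=$50.00 total_interest=$18.27

Answer: 18.27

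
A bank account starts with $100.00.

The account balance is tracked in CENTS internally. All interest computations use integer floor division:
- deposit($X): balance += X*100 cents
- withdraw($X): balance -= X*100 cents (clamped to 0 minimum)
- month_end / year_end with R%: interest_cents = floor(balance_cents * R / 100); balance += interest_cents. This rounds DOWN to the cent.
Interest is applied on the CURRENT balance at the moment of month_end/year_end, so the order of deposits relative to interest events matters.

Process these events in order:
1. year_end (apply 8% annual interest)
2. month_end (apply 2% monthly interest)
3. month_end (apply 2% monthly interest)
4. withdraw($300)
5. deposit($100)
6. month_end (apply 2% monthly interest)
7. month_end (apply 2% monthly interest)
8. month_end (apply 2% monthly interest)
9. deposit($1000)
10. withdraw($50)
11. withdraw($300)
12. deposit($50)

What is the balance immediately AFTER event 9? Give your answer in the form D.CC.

After 1 (year_end (apply 8% annual interest)): balance=$108.00 total_interest=$8.00
After 2 (month_end (apply 2% monthly interest)): balance=$110.16 total_interest=$10.16
After 3 (month_end (apply 2% monthly interest)): balance=$112.36 total_interest=$12.36
After 4 (withdraw($300)): balance=$0.00 total_interest=$12.36
After 5 (deposit($100)): balance=$100.00 total_interest=$12.36
After 6 (month_end (apply 2% monthly interest)): balance=$102.00 total_interest=$14.36
After 7 (month_end (apply 2% monthly interest)): balance=$104.04 total_interest=$16.40
After 8 (month_end (apply 2% monthly interest)): balance=$106.12 total_interest=$18.48
After 9 (deposit($1000)): balance=$1106.12 total_interest=$18.48

Answer: 1106.12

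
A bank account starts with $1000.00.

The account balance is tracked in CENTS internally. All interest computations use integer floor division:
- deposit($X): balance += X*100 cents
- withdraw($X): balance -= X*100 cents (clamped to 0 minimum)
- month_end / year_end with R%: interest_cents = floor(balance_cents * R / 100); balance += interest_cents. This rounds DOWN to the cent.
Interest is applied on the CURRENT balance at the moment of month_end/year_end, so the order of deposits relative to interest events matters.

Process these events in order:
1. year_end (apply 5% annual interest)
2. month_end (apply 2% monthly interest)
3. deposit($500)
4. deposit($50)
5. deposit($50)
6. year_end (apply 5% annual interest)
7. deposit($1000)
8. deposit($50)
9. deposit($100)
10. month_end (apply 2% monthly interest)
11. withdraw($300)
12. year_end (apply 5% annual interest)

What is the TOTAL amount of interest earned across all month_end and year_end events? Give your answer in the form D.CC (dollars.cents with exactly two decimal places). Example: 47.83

After 1 (year_end (apply 5% annual interest)): balance=$1050.00 total_interest=$50.00
After 2 (month_end (apply 2% monthly interest)): balance=$1071.00 total_interest=$71.00
After 3 (deposit($500)): balance=$1571.00 total_interest=$71.00
After 4 (deposit($50)): balance=$1621.00 total_interest=$71.00
After 5 (deposit($50)): balance=$1671.00 total_interest=$71.00
After 6 (year_end (apply 5% annual interest)): balance=$1754.55 total_interest=$154.55
After 7 (deposit($1000)): balance=$2754.55 total_interest=$154.55
After 8 (deposit($50)): balance=$2804.55 total_interest=$154.55
After 9 (deposit($100)): balance=$2904.55 total_interest=$154.55
After 10 (month_end (apply 2% monthly interest)): balance=$2962.64 total_interest=$212.64
After 11 (withdraw($300)): balance=$2662.64 total_interest=$212.64
After 12 (year_end (apply 5% annual interest)): balance=$2795.77 total_interest=$345.77

Answer: 345.77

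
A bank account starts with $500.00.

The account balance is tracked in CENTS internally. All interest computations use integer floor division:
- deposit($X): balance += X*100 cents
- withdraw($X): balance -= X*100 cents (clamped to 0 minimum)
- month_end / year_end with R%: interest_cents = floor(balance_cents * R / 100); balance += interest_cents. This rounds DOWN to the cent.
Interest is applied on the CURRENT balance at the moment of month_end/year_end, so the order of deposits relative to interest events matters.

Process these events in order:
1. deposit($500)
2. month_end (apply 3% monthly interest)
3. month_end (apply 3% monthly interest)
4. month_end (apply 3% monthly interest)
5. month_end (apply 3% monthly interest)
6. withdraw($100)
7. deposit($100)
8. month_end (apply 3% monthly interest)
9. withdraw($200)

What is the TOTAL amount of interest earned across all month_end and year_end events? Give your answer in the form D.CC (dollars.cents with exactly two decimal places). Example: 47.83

After 1 (deposit($500)): balance=$1000.00 total_interest=$0.00
After 2 (month_end (apply 3% monthly interest)): balance=$1030.00 total_interest=$30.00
After 3 (month_end (apply 3% monthly interest)): balance=$1060.90 total_interest=$60.90
After 4 (month_end (apply 3% monthly interest)): balance=$1092.72 total_interest=$92.72
After 5 (month_end (apply 3% monthly interest)): balance=$1125.50 total_interest=$125.50
After 6 (withdraw($100)): balance=$1025.50 total_interest=$125.50
After 7 (deposit($100)): balance=$1125.50 total_interest=$125.50
After 8 (month_end (apply 3% monthly interest)): balance=$1159.26 total_interest=$159.26
After 9 (withdraw($200)): balance=$959.26 total_interest=$159.26

Answer: 159.26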